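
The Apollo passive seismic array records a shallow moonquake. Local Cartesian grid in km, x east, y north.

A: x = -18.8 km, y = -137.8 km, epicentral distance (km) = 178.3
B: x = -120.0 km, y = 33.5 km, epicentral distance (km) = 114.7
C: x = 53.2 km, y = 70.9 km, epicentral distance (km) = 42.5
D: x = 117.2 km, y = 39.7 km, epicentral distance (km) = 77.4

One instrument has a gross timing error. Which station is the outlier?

Solve using three stations at a time. Using A, C, D (subtract circle equations pairwise → linear system) gives (x, y) ≈ (40.4, 30.4).
Distances from that point to each station vs reported:
  A: calculated 178.3 vs reported 178.3 → residual 0.0 km
  B: calculated 160.4 vs reported 114.7 → residual 45.7 km
  C: calculated 42.5 vs reported 42.5 → residual 0.0 km
  D: calculated 77.4 vs reported 77.4 → residual 0.0 km
A, C, D are mutually consistent (residuals ≈ 0); B is off by 45.7 km.

B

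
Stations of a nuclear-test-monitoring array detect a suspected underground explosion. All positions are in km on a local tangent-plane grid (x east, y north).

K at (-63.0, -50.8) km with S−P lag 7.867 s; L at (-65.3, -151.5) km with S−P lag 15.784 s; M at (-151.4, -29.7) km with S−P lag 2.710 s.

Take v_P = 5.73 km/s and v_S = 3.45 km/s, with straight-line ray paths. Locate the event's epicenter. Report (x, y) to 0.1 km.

x ≈ -127.9 km, y ≈ -29.8 km

Distance from S−P lag: d = Δt · v_P v_S / (v_P − v_S) = Δt · (5.73·3.45)/(5.73−3.45) ≈ 8.6704·Δt.
So d_K = 68.21, d_L = 136.85, d_M = 23.50 km.
Circle about each station: (x + 63.0)² + (y + 50.8)² = 68.21²; (x + 65.3)² + (y + 151.5)² = 136.85²; (x + 151.4)² + (y + 29.7)² = 23.50².
Subtracting pairs of circle equations eliminates x²+y² and gives linear equations (the radical axes):
-4.6 x − 201.4 y = 6591.38
-176.8 x + 42.2 y = 21354.76
Solving the 2×2 system: x ≈ -127.9, y ≈ -29.8 km.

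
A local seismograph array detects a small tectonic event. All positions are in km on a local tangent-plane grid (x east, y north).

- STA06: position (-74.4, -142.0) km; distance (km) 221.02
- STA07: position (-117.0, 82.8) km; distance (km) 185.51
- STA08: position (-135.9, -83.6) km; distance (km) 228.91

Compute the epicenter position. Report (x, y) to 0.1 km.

61.5 km east, 32.3 km north

Circle about each station: (x + 74.4)² + (y + 142.0)² = 221.02²; (x + 117.0)² + (y − 82.8)² = 185.51²; (x + 135.9)² + (y + 83.6)² = 228.91².
Subtracting the STA06 equation from the STA07 and STA08 equations removes the quadratic terms:
-85.2 x + 449.6 y = 9281.36
-123.0 x + 116.8 y = -3791.54
Solving the 2×2 system: x ≈ 61.5, y ≈ 32.3 km.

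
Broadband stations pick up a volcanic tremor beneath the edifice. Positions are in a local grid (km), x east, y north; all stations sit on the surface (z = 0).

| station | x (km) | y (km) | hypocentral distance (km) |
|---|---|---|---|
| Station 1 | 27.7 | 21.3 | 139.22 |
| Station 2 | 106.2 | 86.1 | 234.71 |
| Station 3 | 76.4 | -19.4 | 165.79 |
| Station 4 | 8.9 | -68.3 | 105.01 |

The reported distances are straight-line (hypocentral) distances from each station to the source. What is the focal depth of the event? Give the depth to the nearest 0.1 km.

Each station gives a sphere (x−x_i)² + (y−y_i)² + z² = d_i² (stations at z=0).
Subtracting the Station 1 sphere from Station 2 and Station 3: z² cancels, leaving linear equations in x and y:
157.0 x + 129.6 y = -18235.91
97.4 x − 81.4 y = -3111.78
Solving: x ≈ -74.310, y ≈ -50.688 km (keep extra digits for the depth step; rounded: -74.3, -50.7).
Then from the Station 1 sphere: z² = 139.22² − (x − 27.7)² − (y − 21.3)² with x = -74.310, y = -50.688, so z ≈ 61.595 ≈ 61.6 km.

z ≈ 61.6 km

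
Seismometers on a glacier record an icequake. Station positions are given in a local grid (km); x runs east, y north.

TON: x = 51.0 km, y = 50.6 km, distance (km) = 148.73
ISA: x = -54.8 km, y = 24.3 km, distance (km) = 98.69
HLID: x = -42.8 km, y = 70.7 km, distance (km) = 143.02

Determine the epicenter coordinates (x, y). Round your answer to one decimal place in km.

Circle about each station: (x − 51.0)² + (y − 50.6)² = 148.73²; (x + 54.8)² + (y − 24.3)² = 98.69²; (x + 42.8)² + (y − 70.7)² = 143.02².
Subtracting pairs of circle equations eliminates x²+y² and gives linear equations (the radical axes):
-211.6 x − 52.6 y = 10813.07
-187.6 x + 40.2 y = 3334.86
Solving the 2×2 system: x ≈ -33.2, y ≈ -72.0 km.
Check against TON (with the unrounded x, y): √((x − 51.0)²+(y − 50.6)²) = 148.73 ≈ 148.73 km. ✓

x ≈ -33.2 km, y ≈ -72.0 km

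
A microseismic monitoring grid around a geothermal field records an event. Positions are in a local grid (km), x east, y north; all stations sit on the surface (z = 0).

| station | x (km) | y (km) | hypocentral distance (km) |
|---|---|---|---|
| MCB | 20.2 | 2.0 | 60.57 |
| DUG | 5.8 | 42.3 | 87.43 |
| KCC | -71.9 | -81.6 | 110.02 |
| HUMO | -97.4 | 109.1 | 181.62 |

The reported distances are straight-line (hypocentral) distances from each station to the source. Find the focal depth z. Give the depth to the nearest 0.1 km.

z ≈ 51.3 km

Each station gives a sphere (x−x_i)² + (y−y_i)² + z² = d_i² (stations at z=0).
Subtracting the MCB sphere from DUG and KCC: z² cancels, leaving linear equations in x and y:
-28.8 x + 80.6 y = -2564.39
-184.2 x − 167.2 y = 2980.45
Solving: x ≈ 9.589, y ≈ -28.390 km (keep extra digits for the depth step; rounded: 9.6, -28.4).
Then from the MCB sphere: z² = 60.57² − (x − 20.2)² − (y − 2.0)² with x = 9.589, y = -28.390, so z ≈ 51.309 ≈ 51.3 km.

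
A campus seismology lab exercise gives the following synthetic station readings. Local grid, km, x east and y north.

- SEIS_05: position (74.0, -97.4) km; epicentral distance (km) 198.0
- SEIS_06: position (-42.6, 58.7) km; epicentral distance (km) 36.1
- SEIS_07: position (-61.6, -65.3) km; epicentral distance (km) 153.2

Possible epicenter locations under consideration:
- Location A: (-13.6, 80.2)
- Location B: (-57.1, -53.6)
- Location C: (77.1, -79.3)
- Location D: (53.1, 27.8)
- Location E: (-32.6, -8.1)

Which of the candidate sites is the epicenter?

Location A

For each candidate, compare |candidate − station| to the reported distance:
Location A: residuals SEIS_05 0.0, SEIS_06 0.0, SEIS_07 0.0 → max 0.0 km
Location B: residuals SEIS_05 59.8, SEIS_06 77.1, SEIS_07 140.7 → max 140.7 km
Location C: residuals SEIS_05 179.6, SEIS_06 146.6, SEIS_07 13.8 → max 179.6 km
Location D: residuals SEIS_05 71.1, SEIS_06 64.5, SEIS_07 5.5 → max 71.1 km
Location E: residuals SEIS_05 58.9, SEIS_06 31.4, SEIS_07 89.1 → max 89.1 km
Only Location A has all residuals ≈ 0.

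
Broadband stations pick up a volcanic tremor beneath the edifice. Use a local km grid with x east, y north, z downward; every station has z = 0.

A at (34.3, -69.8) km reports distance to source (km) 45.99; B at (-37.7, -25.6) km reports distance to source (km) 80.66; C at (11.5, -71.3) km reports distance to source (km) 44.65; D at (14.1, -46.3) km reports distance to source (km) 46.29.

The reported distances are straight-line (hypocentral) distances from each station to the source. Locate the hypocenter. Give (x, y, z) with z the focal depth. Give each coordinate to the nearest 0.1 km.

x ≈ 19.7 km, y ≈ -62.5 km, depth ≈ 43.0 km

Each station gives a sphere (x−x_i)² + (y−y_i)² + z² = d_i² (stations at z=0).
Subtracting the A sphere from B and C: z² cancels, leaving linear equations in x and y:
-144.0 x + 88.4 y = -8362.84
-45.6 x − 3.0 y = -711.13
Solving: x ≈ 19.707, y ≈ -62.501 km (keep extra digits for the depth step; rounded: 19.7, -62.5).
Then from the A sphere: z² = 45.99² − (x − 34.3)² − (y + 69.8)² with x = 19.707, y = -62.501, so z ≈ 42.998 ≈ 43.0 km.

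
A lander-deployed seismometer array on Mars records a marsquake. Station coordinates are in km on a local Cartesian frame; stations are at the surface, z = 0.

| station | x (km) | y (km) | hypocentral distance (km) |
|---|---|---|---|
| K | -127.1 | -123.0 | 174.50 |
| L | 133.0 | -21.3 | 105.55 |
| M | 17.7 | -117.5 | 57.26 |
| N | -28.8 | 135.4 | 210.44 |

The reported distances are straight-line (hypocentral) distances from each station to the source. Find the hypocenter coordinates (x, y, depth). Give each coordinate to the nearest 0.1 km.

Each station gives a sphere (x−x_i)² + (y−y_i)² + z² = d_i² (stations at z=0).
Subtracting the K sphere from L and M: z² cancels, leaving linear equations in x and y:
520.2 x + 203.4 y = 6168.73
289.6 x + 11.0 y = 10007.67
Solving: x ≈ 36.999, y ≈ -64.298 km (keep extra digits for the depth step; rounded: 37.0, -64.3).
Then from the K sphere: z² = 174.50² − (x + 127.1)² − (y + 123.0)² with x = 36.999, y = -64.298, so z ≈ 8.709 ≈ 8.7 km.

(37.0, -64.3, 8.7)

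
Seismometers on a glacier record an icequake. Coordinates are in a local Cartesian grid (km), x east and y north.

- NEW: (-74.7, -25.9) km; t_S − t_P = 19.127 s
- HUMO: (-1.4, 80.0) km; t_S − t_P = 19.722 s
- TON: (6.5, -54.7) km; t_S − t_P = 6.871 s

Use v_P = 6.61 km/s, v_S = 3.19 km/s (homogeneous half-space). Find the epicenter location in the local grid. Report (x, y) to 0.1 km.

x ≈ 43.0 km, y ≈ -33.2 km

Distance from S−P lag: d = Δt · v_P v_S / (v_P − v_S) = Δt · (6.61·3.19)/(6.61−3.19) ≈ 6.1655·Δt.
So d_NEW = 117.93, d_HUMO = 121.60, d_TON = 42.36 km.
Circle about each station: (x + 74.7)² + (y + 25.9)² = 117.93²; (x + 1.4)² + (y − 80.0)² = 121.60²; (x − 6.5)² + (y + 54.7)² = 42.36².
Subtracting the NEW equation from the HUMO and TON equations removes the quadratic terms:
146.6 x + 211.8 y = -728.02
162.4 x − 57.6 y = 8896.56
Solving the 2×2 system: x ≈ 43.0, y ≈ -33.2 km.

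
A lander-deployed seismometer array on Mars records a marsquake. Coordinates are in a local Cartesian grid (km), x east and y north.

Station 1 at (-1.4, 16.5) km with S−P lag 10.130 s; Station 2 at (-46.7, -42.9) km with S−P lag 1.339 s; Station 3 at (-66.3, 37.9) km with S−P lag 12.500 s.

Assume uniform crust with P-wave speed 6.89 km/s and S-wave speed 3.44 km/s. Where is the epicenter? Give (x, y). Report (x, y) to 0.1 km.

x ≈ -37.5 km, y ≈ -43.0 km

Distance from S−P lag: d = Δt · v_P v_S / (v_P − v_S) = Δt · (6.89·3.44)/(6.89−3.44) ≈ 6.8700·Δt.
So d_Station 1 = 69.59, d_Station 2 = 9.20, d_Station 3 = 85.88 km.
Circle about each station: (x + 1.4)² + (y − 16.5)² = 69.59²; (x + 46.7)² + (y + 42.9)² = 9.20²; (x + 66.3)² + (y − 37.9)² = 85.88².
Subtracting the Station 1 equation from the Station 2 and Station 3 equations removes the quadratic terms:
-90.6 x − 118.8 y = 8505.22
-129.8 x + 42.8 y = 3025.28
Solving the 2×2 system: x ≈ -37.5, y ≈ -43.0 km.
Check against Station 1 (with the unrounded x, y): √((x + 1.4)²+(y − 16.5)²) = 69.59 ≈ 69.59 km. ✓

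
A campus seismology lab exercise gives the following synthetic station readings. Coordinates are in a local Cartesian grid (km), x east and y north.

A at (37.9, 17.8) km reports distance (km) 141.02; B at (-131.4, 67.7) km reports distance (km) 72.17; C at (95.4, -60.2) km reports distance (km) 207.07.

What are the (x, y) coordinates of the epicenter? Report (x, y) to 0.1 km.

(-102.2, 1.7)

Circle about each station: (x − 37.9)² + (y − 17.8)² = 141.02²; (x + 131.4)² + (y − 67.7)² = 72.17²; (x − 95.4)² + (y + 60.2)² = 207.07².
Subtracting the A equation from the B and C equations removes the quadratic terms:
-338.6 x + 99.8 y = 34774.13
115.0 x − 156.0 y = -12019.39
Solving the 2×2 system: x ≈ -102.2, y ≈ 1.7 km.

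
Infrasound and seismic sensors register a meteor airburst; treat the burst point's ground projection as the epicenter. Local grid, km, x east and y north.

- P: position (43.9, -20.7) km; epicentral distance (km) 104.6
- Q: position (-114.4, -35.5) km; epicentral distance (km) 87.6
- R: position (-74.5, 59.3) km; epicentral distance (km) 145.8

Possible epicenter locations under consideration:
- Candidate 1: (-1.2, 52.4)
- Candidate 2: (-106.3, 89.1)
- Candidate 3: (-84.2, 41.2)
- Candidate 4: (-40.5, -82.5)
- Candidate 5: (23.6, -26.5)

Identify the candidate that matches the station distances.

For each candidate, compare |candidate − station| to the reported distance:
Candidate 1: residuals P 18.7, Q 55.7, R 72.2 → max 72.2 km
Candidate 2: residuals P 81.5, Q 37.3, R 102.2 → max 102.2 km
Candidate 3: residuals P 37.7, Q 5.2, R 125.3 → max 125.3 km
Candidate 4: residuals P 0.0, Q 0.0, R 0.0 → max 0.0 km
Candidate 5: residuals P 83.5, Q 50.7, R 15.5 → max 83.5 km
Only Candidate 4 has all residuals ≈ 0.

Candidate 4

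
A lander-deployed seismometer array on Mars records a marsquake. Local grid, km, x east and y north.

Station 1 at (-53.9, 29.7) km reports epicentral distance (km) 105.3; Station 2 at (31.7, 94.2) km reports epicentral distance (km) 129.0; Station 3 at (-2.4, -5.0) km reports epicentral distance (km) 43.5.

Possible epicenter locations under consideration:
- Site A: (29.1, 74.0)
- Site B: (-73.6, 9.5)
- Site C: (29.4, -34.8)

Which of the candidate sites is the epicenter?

For each candidate, compare |candidate − station| to the reported distance:
Site A: residuals Station 1 11.2, Station 2 108.6, Station 3 41.5 → max 108.6 km
Site B: residuals Station 1 77.1, Station 2 6.1, Station 3 29.2 → max 77.1 km
Site C: residuals Station 1 0.1, Station 2 0.0, Station 3 0.1 → max 0.1 km
Only Site C has all residuals ≈ 0.

Site C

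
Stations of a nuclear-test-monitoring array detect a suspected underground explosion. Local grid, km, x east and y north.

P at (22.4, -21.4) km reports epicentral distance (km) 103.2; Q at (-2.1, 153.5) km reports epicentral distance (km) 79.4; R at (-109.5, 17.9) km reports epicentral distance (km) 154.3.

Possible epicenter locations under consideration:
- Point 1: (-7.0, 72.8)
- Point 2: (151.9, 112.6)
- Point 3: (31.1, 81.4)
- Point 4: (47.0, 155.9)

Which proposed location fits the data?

Point 3

For each candidate, compare |candidate − station| to the reported distance:
Point 1: residuals P 4.5, Q 1.4, R 38.0 → max 38.0 km
Point 2: residuals P 83.1, Q 79.9, R 123.7 → max 123.7 km
Point 3: residuals P 0.0, Q 0.0, R 0.0 → max 0.0 km
Point 4: residuals P 75.8, Q 30.2, R 54.4 → max 75.8 km
Only Point 3 has all residuals ≈ 0.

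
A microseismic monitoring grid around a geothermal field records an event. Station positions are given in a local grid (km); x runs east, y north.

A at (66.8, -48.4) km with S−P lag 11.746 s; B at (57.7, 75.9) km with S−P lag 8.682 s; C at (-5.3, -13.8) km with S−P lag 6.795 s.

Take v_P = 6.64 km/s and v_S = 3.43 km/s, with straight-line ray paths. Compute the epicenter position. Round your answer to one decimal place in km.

(25.0, 23.7)

Distance from S−P lag: d = Δt · v_P v_S / (v_P − v_S) = Δt · (6.64·3.43)/(6.64−3.43) ≈ 7.0951·Δt.
So d_A = 83.34, d_B = 61.60, d_C = 48.21 km.
Circle about each station: (x − 66.8)² + (y + 48.4)² = 83.34²; (x − 57.7)² + (y − 75.9)² = 61.60²; (x + 5.3)² + (y + 13.8)² = 48.21².
Subtracting the A equation from the B and C equations removes the quadratic terms:
-18.2 x + 248.6 y = 5436.30
-144.2 x + 69.2 y = -1964.92
Solving the 2×2 system: x ≈ 25.0, y ≈ 23.7 km.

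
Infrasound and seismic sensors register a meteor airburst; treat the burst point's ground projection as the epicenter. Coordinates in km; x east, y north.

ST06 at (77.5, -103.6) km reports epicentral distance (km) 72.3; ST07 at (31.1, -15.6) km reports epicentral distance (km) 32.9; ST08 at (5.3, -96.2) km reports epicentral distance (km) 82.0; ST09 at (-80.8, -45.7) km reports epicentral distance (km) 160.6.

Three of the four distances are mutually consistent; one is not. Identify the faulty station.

Solve using three stations at a time. Using ST06, ST07, ST08 (subtract circle equations pairwise → linear system) gives (x, y) ≈ (58.5, -33.8).
Distances from that point to each station vs reported:
  ST06: calculated 72.3 vs reported 72.3 → residual 0.0 km
  ST07: calculated 32.9 vs reported 32.9 → residual 0.0 km
  ST08: calculated 82.0 vs reported 82.0 → residual 0.0 km
  ST09: calculated 139.8 vs reported 160.6 → residual 20.8 km
ST06, ST07, ST08 are mutually consistent (residuals ≈ 0); ST09 is off by 20.8 km.

ST09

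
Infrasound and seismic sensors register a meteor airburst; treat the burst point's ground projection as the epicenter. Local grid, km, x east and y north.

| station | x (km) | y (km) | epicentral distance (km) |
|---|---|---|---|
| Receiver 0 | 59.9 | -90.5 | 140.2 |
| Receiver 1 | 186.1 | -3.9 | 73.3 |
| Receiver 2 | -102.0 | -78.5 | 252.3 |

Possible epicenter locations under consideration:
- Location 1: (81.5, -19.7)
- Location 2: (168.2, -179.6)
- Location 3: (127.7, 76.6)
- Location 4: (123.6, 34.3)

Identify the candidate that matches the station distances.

Location 4

For each candidate, compare |candidate − station| to the reported distance:
Location 1: residuals Receiver 0 66.2, Receiver 1 32.5, Receiver 2 59.6 → max 66.2 km
Location 2: residuals Receiver 0 0.0, Receiver 1 103.3, Receiver 2 36.2 → max 103.3 km
Location 3: residuals Receiver 0 40.1, Receiver 1 26.2, Receiver 2 24.9 → max 40.1 km
Location 4: residuals Receiver 0 0.1, Receiver 1 0.1, Receiver 2 0.1 → max 0.1 km
Only Location 4 has all residuals ≈ 0.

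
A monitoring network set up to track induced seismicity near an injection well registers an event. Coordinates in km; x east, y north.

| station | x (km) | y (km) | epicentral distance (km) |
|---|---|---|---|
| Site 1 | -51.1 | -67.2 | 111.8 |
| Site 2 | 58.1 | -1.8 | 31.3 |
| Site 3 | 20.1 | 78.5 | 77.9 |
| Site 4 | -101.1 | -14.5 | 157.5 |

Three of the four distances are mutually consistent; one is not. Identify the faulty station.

Solve using three stations at a time. Using Site 1, Site 2, Site 4 (subtract circle equations pairwise → linear system) gives (x, y) ≈ (55.3, -32.9).
Distances from that point to each station vs reported:
  Site 1: calculated 111.8 vs reported 111.8 → residual 0.0 km
  Site 2: calculated 31.3 vs reported 31.3 → residual 0.0 km
  Site 3: calculated 116.9 vs reported 77.9 → residual 39.0 km
  Site 4: calculated 157.5 vs reported 157.5 → residual 0.0 km
Site 1, Site 2, Site 4 are mutually consistent (residuals ≈ 0); Site 3 is off by 39.0 km.

Site 3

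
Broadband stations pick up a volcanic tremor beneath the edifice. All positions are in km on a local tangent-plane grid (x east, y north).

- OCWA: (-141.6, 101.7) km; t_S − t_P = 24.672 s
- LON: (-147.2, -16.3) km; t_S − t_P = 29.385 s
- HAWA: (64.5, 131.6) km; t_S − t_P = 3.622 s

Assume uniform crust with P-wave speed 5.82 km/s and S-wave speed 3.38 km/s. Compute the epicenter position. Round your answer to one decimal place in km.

Distance from S−P lag: d = Δt · v_P v_S / (v_P − v_S) = Δt · (5.82·3.38)/(5.82−3.38) ≈ 8.0621·Δt.
So d_OCWA = 198.91, d_LON = 236.91, d_HAWA = 29.20 km.
Circle about each station: (x + 141.6)² + (y − 101.7)² = 198.91²; (x + 147.2)² + (y + 16.3)² = 236.91²; (x − 64.5)² + (y − 131.6)² = 29.20².
Subtracting the OCWA equation from the LON and HAWA equations removes the quadratic terms:
-11.2 x − 236.0 y = -25021.08
412.2 x + 59.8 y = 29797.91
Solving the 2×2 system: x ≈ 57.3, y ≈ 103.3 km.

(57.3, 103.3)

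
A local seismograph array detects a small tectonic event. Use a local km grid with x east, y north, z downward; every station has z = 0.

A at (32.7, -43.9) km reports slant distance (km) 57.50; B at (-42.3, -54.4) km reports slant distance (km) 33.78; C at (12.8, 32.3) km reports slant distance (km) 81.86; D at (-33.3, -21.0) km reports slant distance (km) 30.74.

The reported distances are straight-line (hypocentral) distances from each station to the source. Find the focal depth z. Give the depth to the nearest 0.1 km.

Each station gives a sphere (x−x_i)² + (y−y_i)² + z² = d_i² (stations at z=0).
Subtracting the A sphere from B and C: z² cancels, leaving linear equations in x and y:
-150.0 x − 21.0 y = 3917.31
-39.8 x + 152.4 y = -5184.18
Solving: x ≈ -20.600, y ≈ -39.397 km (keep extra digits for the depth step; rounded: -20.6, -39.4).
Then from the A sphere: z² = 57.50² − (x − 32.7)² − (y + 43.9)² with x = -20.600, y = -39.397, so z ≈ 21.097 ≈ 21.1 km.
Check against D (with the unrounded solution): distance 30.74 ≈ 30.74 km. ✓

depth ≈ 21.1 km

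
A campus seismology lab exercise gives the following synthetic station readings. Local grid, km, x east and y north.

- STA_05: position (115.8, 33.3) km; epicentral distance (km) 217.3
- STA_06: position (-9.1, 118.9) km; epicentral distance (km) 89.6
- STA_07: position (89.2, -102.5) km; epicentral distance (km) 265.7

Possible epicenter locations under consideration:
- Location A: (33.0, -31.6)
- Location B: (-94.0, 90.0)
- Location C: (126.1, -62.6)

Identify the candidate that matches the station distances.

For each candidate, compare |candidate − station| to the reported distance:
Location A: residuals STA_05 112.1, STA_06 66.7, STA_07 175.2 → max 175.2 km
Location B: residuals STA_05 0.0, STA_06 0.1, STA_07 0.0 → max 0.1 km
Location C: residuals STA_05 120.8, STA_06 136.7, STA_07 211.4 → max 211.4 km
Only Location B has all residuals ≈ 0.

Location B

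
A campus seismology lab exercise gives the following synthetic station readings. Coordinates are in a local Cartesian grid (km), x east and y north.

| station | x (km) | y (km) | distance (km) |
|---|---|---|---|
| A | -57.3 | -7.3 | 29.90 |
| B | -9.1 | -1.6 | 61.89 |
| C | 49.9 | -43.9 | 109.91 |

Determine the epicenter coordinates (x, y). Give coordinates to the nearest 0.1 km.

(-59.8, -37.1)

Circle about each station: (x + 57.3)² + (y + 7.3)² = 29.90²; (x + 9.1)² + (y + 1.6)² = 61.89²; (x − 49.9)² + (y + 43.9)² = 109.91².
Subtracting the A equation from the B and C equations removes the quadratic terms:
96.4 x + 11.4 y = -6187.57
214.4 x − 73.2 y = -10105.56
Solving the 2×2 system: x ≈ -59.8, y ≈ -37.1 km.
Check against A (with the unrounded x, y): √((x + 57.3)²+(y + 7.3)²) = 29.90 ≈ 29.90 km. ✓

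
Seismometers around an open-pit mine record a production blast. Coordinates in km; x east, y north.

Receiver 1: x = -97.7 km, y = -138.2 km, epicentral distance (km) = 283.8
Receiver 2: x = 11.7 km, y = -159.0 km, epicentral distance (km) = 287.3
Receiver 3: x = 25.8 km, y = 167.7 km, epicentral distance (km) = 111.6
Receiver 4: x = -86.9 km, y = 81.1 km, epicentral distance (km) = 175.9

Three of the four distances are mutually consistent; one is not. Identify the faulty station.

Receiver 2

Solve using three stations at a time. Using Receiver 1, Receiver 3, Receiver 4 (subtract circle equations pairwise → linear system) gives (x, y) ≈ (89.0, 75.6).
Distances from that point to each station vs reported:
  Receiver 1: calculated 283.8 vs reported 283.8 → residual 0.0 km
  Receiver 2: calculated 247.0 vs reported 287.3 → residual 40.3 km
  Receiver 3: calculated 111.7 vs reported 111.6 → residual 0.1 km
  Receiver 4: calculated 175.9 vs reported 175.9 → residual 0.0 km
Receiver 1, Receiver 3, Receiver 4 are mutually consistent (residuals ≈ 0); Receiver 2 is off by 40.3 km.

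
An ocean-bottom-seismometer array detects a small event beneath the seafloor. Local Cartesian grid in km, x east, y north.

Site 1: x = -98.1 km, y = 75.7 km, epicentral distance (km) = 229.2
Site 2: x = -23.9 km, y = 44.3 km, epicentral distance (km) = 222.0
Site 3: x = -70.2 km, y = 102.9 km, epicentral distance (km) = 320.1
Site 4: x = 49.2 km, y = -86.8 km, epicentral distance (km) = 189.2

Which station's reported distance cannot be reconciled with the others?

Solve using three stations at a time. Using Site 1, Site 2, Site 4 (subtract circle equations pairwise → linear system) gives (x, y) ≈ (-128.6, -151.4).
Distances from that point to each station vs reported:
  Site 1: calculated 229.2 vs reported 229.2 → residual 0.0 km
  Site 2: calculated 222.0 vs reported 222.0 → residual 0.0 km
  Site 3: calculated 261.0 vs reported 320.1 → residual 59.1 km
  Site 4: calculated 189.2 vs reported 189.2 → residual 0.0 km
Site 1, Site 2, Site 4 are mutually consistent (residuals ≈ 0); Site 3 is off by 59.1 km.

Site 3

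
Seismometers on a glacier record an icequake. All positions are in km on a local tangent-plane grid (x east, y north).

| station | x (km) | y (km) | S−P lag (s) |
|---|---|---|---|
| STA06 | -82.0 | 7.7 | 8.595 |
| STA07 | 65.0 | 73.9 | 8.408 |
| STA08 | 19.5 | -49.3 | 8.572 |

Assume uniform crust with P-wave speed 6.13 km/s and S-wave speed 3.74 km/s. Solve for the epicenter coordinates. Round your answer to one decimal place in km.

Distance from S−P lag: d = Δt · v_P v_S / (v_P − v_S) = Δt · (6.13·3.74)/(6.13−3.74) ≈ 9.5926·Δt.
So d_STA06 = 82.45, d_STA07 = 80.65, d_STA08 = 82.23 km.
Circle about each station: (x + 82.0)² + (y − 7.7)² = 82.45²; (x − 65.0)² + (y − 73.9)² = 80.65²; (x − 19.5)² + (y + 49.3)² = 82.23².
Subtracting pairs of circle equations eliminates x²+y² and gives linear equations (the radical axes):
294.0 x + 132.4 y = 3196.50
203.0 x − 114.0 y = -3936.32
Solving the 2×2 system: x ≈ -2.6, y ≈ 29.9 km.

x ≈ -2.6 km, y ≈ 29.9 km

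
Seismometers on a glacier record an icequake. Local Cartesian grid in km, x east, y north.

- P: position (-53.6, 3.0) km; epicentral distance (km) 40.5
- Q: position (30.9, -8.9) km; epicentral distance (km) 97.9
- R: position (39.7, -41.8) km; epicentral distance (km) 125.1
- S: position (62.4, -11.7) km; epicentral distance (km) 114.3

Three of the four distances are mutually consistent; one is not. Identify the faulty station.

S

Solve using three stations at a time. Using P, Q, R (subtract circle equations pairwise → linear system) gives (x, y) ≈ (-51.8, 43.5).
Distances from that point to each station vs reported:
  P: calculated 40.6 vs reported 40.5 → residual 0.1 km
  Q: calculated 97.9 vs reported 97.9 → residual 0.0 km
  R: calculated 125.1 vs reported 125.1 → residual 0.0 km
  S: calculated 126.9 vs reported 114.3 → residual 12.6 km
P, Q, R are mutually consistent (residuals ≈ 0); S is off by 12.6 km.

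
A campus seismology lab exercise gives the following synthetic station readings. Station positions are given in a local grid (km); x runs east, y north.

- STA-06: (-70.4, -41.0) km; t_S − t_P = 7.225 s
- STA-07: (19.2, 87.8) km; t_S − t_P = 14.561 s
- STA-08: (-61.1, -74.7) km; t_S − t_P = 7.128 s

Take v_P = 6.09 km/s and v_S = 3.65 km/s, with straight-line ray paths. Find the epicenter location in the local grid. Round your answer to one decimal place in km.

(-4.6, -42.7)

Distance from S−P lag: d = Δt · v_P v_S / (v_P − v_S) = Δt · (6.09·3.65)/(6.09−3.65) ≈ 9.1100·Δt.
So d_STA-06 = 65.82, d_STA-07 = 132.65, d_STA-08 = 64.94 km.
Circle about each station: (x + 70.4)² + (y + 41.0)² = 65.82²; (x − 19.2)² + (y − 87.8)² = 132.65²; (x + 61.1)² + (y + 74.7)² = 64.94².
Subtracting the STA-06 equation from the STA-07 and STA-08 equations removes the quadratic terms:
179.2 x + 257.6 y = -11823.43
18.6 x − 67.4 y = 2791.21
Solving the 2×2 system: x ≈ -4.6, y ≈ -42.7 km.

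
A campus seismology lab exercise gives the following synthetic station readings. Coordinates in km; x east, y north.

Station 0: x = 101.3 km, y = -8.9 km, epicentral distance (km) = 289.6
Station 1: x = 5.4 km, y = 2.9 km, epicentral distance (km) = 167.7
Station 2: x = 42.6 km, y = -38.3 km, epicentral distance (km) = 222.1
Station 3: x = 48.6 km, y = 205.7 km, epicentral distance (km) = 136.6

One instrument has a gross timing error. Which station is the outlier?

Station 0

Solve using three stations at a time. Using Station 1, Station 2, Station 3 (subtract circle equations pairwise → linear system) gives (x, y) ≈ (-75.8, 149.5).
Distances from that point to each station vs reported:
  Station 0: calculated 237.6 vs reported 289.6 → residual 52.0 km
  Station 1: calculated 167.6 vs reported 167.7 → residual 0.1 km
  Station 2: calculated 222.0 vs reported 222.1 → residual 0.1 km
  Station 3: calculated 136.5 vs reported 136.6 → residual 0.1 km
Station 1, Station 2, Station 3 are mutually consistent (residuals ≈ 0); Station 0 is off by 52.0 km.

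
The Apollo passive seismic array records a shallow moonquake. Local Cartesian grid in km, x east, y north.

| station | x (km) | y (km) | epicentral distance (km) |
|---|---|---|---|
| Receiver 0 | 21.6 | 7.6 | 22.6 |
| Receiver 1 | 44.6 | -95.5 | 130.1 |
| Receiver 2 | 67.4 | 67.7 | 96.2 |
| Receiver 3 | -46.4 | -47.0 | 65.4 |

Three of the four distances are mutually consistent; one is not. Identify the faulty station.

Receiver 1

Solve using three stations at a time. Using Receiver 0, Receiver 2, Receiver 3 (subtract circle equations pairwise → linear system) gives (x, y) ≈ (1.1, -2.0).
Distances from that point to each station vs reported:
  Receiver 0: calculated 22.6 vs reported 22.6 → residual 0.0 km
  Receiver 1: calculated 103.1 vs reported 130.1 → residual 27.0 km
  Receiver 2: calculated 96.2 vs reported 96.2 → residual 0.0 km
  Receiver 3: calculated 65.4 vs reported 65.4 → residual 0.0 km
Receiver 0, Receiver 2, Receiver 3 are mutually consistent (residuals ≈ 0); Receiver 1 is off by 27.0 km.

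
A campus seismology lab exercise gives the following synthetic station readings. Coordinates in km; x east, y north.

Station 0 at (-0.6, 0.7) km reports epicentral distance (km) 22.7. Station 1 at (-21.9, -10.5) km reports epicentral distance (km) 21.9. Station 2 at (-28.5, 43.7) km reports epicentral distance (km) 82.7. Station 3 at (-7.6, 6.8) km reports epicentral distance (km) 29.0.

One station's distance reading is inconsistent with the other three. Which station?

Solve using three stations at a time. Using Station 0, Station 1, Station 3 (subtract circle equations pairwise → linear system) gives (x, y) ≈ (-3.2, -21.9).
Distances from that point to each station vs reported:
  Station 0: calculated 22.7 vs reported 22.7 → residual 0.0 km
  Station 1: calculated 21.9 vs reported 21.9 → residual 0.0 km
  Station 2: calculated 70.3 vs reported 82.7 → residual 12.4 km
  Station 3: calculated 29.0 vs reported 29.0 → residual 0.0 km
Station 0, Station 1, Station 3 are mutually consistent (residuals ≈ 0); Station 2 is off by 12.4 km.

Station 2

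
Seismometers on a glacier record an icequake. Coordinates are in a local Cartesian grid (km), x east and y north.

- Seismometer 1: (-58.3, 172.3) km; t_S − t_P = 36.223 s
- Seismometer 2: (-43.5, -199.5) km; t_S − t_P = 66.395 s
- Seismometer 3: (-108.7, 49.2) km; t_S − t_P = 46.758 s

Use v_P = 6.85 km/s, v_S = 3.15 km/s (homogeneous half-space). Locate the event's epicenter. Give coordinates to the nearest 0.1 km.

(149.8, 136.0)

Distance from S−P lag: d = Δt · v_P v_S / (v_P − v_S) = Δt · (6.85·3.15)/(6.85−3.15) ≈ 5.8318·Δt.
So d_Seismometer 1 = 211.24, d_Seismometer 2 = 387.20, d_Seismometer 3 = 272.68 km.
Circle about each station: (x + 58.3)² + (y − 172.3)² = 211.24²; (x + 43.5)² + (y + 199.5)² = 387.20²; (x + 108.7)² + (y − 49.2)² = 272.68².
Subtracting pairs of circle equations eliminates x²+y² and gives linear equations (the radical axes):
29.6 x − 743.6 y = -96695.18
-100.8 x − 246.2 y = -48581.89
Solving the 2×2 system: x ≈ 149.8, y ≈ 136.0 km.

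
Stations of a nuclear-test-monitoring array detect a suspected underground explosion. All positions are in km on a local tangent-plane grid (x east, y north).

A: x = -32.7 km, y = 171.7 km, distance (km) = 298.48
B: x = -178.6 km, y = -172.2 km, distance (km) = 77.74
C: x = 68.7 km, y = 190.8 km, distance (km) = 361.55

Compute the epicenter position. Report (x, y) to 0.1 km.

-132.5 km east, -109.6 km north

Circle about each station: (x + 32.7)² + (y − 171.7)² = 298.48²; (x + 178.6)² + (y + 172.2)² = 77.74²; (x − 68.7)² + (y − 190.8)² = 361.55².
Subtracting the A equation from the B and C equations removes the quadratic terms:
-291.8 x − 687.8 y = 114047.42
202.8 x + 38.2 y = -31053.94
Solving the 2×2 system: x ≈ -132.5, y ≈ -109.6 km.
Check against A (with the unrounded x, y): √((x + 32.7)²+(y − 171.7)²) = 298.48 ≈ 298.48 km. ✓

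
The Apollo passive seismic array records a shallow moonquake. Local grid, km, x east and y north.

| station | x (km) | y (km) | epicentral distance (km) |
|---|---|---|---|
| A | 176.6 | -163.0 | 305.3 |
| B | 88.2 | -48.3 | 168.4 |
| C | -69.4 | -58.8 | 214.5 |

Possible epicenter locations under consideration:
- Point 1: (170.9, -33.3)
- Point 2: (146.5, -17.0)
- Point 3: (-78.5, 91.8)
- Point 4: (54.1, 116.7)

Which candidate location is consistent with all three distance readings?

Point 4

For each candidate, compare |candidate − station| to the reported distance:
Point 1: residuals A 175.5, B 84.4, C 27.1 → max 175.5 km
Point 2: residuals A 156.2, B 102.2, C 5.4 → max 156.2 km
Point 3: residuals A 55.3, B 49.4, C 63.6 → max 63.6 km
Point 4: residuals A 0.0, B 0.1, C 0.1 → max 0.1 km
Only Point 4 has all residuals ≈ 0.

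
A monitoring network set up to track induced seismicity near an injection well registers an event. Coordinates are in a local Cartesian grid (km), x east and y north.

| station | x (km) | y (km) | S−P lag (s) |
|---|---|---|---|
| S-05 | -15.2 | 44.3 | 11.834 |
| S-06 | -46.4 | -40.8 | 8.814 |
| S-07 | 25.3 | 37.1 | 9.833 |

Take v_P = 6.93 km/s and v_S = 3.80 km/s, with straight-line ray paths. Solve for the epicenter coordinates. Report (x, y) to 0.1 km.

Distance from S−P lag: d = Δt · v_P v_S / (v_P − v_S) = Δt · (6.93·3.80)/(6.93−3.80) ≈ 8.4134·Δt.
So d_S-05 = 99.56, d_S-06 = 74.16, d_S-07 = 82.73 km.
Circle about each station: (x + 15.2)² + (y − 44.3)² = 99.56²; (x + 46.4)² + (y + 40.8)² = 74.16²; (x − 25.3)² + (y − 37.1)² = 82.73².
Subtracting the S-05 equation from the S-06 and S-07 equations removes the quadratic terms:
-62.4 x − 170.2 y = 6036.56
81.0 x − 14.4 y = 2890.91
Solving the 2×2 system: x ≈ 27.6, y ≈ -45.6 km.
Check against S-05 (with the unrounded x, y): √((x + 15.2)²+(y − 44.3)²) = 99.55 ≈ 99.56 km. ✓

(27.6, -45.6)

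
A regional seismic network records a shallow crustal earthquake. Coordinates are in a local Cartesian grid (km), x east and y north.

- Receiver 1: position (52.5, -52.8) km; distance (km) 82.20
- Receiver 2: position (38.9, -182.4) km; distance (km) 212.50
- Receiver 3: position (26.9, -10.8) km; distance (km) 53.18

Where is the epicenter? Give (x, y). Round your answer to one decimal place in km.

Circle about each station: (x − 52.5)² + (y + 52.8)² = 82.20²; (x − 38.9)² + (y + 182.4)² = 212.50²; (x − 26.9)² + (y + 10.8)² = 53.18².
Subtracting the Receiver 1 equation from the Receiver 2 and Receiver 3 equations removes the quadratic terms:
-27.2 x − 259.2 y = -9160.53
-51.2 x + 84.0 y = -775.11
Solving the 2×2 system: x ≈ 62.4, y ≈ 28.8 km.

x ≈ 62.4 km, y ≈ 28.8 km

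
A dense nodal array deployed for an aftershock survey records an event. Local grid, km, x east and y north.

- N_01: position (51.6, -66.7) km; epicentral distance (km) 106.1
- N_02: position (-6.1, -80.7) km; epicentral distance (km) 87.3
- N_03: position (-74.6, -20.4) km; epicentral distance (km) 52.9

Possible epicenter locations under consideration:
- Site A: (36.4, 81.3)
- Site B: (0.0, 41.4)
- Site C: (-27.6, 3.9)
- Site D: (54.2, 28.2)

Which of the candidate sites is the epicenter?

Site C

For each candidate, compare |candidate − station| to the reported distance:
Site A: residuals N_01 42.7, N_02 80.2, N_03 97.6 → max 97.6 km
Site B: residuals N_01 13.7, N_02 35.0, N_03 44.0 → max 44.0 km
Site C: residuals N_01 0.0, N_02 0.0, N_03 0.0 → max 0.0 km
Site D: residuals N_01 11.2, N_02 37.2, N_03 84.8 → max 84.8 km
Only Site C has all residuals ≈ 0.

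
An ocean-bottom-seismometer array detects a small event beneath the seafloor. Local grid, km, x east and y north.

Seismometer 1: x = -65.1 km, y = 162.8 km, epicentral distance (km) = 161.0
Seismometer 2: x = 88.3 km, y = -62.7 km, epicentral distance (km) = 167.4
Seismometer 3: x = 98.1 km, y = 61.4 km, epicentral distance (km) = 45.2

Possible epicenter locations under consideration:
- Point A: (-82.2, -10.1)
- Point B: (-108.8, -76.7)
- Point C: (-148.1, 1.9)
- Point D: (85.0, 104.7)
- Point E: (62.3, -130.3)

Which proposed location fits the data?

Point D

For each candidate, compare |candidate − station| to the reported distance:
Point A: residuals Seismometer 1 12.7, Seismometer 2 11.0, Seismometer 3 148.8 → max 148.8 km
Point B: residuals Seismometer 1 82.5, Seismometer 2 30.2, Seismometer 3 203.6 → max 203.6 km
Point C: residuals Seismometer 1 20.0, Seismometer 2 77.7, Seismometer 3 208.1 → max 208.1 km
Point D: residuals Seismometer 1 0.0, Seismometer 2 0.0, Seismometer 3 0.0 → max 0.0 km
Point E: residuals Seismometer 1 158.6, Seismometer 2 95.0, Seismometer 3 149.8 → max 158.6 km
Only Point D has all residuals ≈ 0.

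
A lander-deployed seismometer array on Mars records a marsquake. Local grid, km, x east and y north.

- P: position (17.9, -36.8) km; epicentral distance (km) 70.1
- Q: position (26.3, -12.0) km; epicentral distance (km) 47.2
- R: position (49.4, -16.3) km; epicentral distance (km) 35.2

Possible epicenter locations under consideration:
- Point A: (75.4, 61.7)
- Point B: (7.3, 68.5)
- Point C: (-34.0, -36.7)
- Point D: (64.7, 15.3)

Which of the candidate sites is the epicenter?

Point D

For each candidate, compare |candidate − station| to the reported distance:
Point A: residuals P 44.0, Q 41.4, R 47.0 → max 47.0 km
Point B: residuals P 35.7, Q 35.5, R 59.5 → max 59.5 km
Point C: residuals P 18.2, Q 18.0, R 50.7 → max 50.7 km
Point D: residuals P 0.1, Q 0.1, R 0.1 → max 0.1 km
Only Point D has all residuals ≈ 0.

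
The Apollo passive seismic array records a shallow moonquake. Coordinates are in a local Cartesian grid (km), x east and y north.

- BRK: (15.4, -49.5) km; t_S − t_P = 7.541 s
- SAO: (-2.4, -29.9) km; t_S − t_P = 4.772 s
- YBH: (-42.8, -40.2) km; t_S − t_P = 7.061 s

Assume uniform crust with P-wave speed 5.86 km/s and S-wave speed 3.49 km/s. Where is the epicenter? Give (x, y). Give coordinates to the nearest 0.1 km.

Distance from S−P lag: d = Δt · v_P v_S / (v_P − v_S) = Δt · (5.86·3.49)/(5.86−3.49) ≈ 8.6293·Δt.
So d_BRK = 65.07, d_SAO = 41.18, d_YBH = 60.93 km.
Circle about each station: (x − 15.4)² + (y + 49.5)² = 65.07²; (x + 2.4)² + (y + 29.9)² = 41.18²; (x + 42.8)² + (y + 40.2)² = 60.93².
Subtracting the BRK equation from the SAO and YBH equations removes the quadratic terms:
-35.6 x + 39.2 y = 750.67
-116.4 x + 18.6 y = 1282.11
Solving the 2×2 system: x ≈ -9.3, y ≈ 10.7 km.
Check against BRK (with the unrounded x, y): √((x − 15.4)²+(y + 49.5)²) = 65.07 ≈ 65.07 km. ✓

x ≈ -9.3 km, y ≈ 10.7 km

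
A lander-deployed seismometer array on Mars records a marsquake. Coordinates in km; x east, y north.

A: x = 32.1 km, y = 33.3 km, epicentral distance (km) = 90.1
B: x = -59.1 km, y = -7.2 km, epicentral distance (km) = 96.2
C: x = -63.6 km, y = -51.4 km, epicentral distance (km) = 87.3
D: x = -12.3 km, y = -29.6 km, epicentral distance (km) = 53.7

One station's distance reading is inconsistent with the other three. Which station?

D

Solve using three stations at a time. Using A, B, C (subtract circle equations pairwise → linear system) gives (x, y) ≈ (23.6, -56.4).
Distances from that point to each station vs reported:
  A: calculated 90.1 vs reported 90.1 → residual 0.0 km
  B: calculated 96.2 vs reported 96.2 → residual 0.0 km
  C: calculated 87.3 vs reported 87.3 → residual 0.0 km
  D: calculated 44.8 vs reported 53.7 → residual 8.9 km
A, B, C are mutually consistent (residuals ≈ 0); D is off by 8.9 km.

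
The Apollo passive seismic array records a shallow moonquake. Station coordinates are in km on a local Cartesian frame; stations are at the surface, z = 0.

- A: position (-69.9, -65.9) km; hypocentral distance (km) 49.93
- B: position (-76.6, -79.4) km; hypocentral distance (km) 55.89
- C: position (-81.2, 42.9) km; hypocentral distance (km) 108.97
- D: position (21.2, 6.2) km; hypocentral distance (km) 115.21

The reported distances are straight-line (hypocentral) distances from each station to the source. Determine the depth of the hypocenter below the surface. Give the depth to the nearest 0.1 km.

depth ≈ 48.1 km

Each station gives a sphere (x−x_i)² + (y−y_i)² + z² = d_i² (stations at z=0).
Subtracting the A sphere from B and C: z² cancels, leaving linear equations in x and y:
-13.4 x − 27.0 y = 2312.41
-22.6 x + 217.6 y = -10176.43
Solving: x ≈ -64.780, y ≈ -53.495 km (keep extra digits for the depth step; rounded: -64.8, -53.5).
Then from the A sphere: z² = 49.93² − (x + 69.9)² − (y + 65.9)² with x = -64.780, y = -53.495, so z ≈ 48.093 ≈ 48.1 km.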